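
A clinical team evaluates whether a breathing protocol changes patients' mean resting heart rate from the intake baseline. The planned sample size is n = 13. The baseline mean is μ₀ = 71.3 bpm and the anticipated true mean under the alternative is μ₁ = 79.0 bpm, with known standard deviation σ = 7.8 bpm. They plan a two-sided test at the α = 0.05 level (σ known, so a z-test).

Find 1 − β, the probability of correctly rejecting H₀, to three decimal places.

Power ≈ 0.945

Standardized effect: d = |μ₁ − μ₀| / σ = |79.0 − 71.3| / 7.8 = 0.9872
Noncentrality parameter: δ = d·√n = 0.9872 × √13 = 3.5593
Two-sided α = 0.05 → critical value z_{0.025} = 1.960.
Power = Φ(δ − 1.960) + Φ(−δ − 1.960) = Φ(1.599) + Φ(-5.519) = 0.9451 + 0.0000 = 0.9451.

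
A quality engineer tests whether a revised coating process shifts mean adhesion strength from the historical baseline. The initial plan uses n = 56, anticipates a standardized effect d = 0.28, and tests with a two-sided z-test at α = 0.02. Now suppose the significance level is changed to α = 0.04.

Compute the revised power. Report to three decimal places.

Power ≈ 0.517

δ = d·√n = 0.28 × √56 = 2.0953 (unchanged). New critical value: z_{0.02} = 2.054.
Revised power = Φ(δ − 2.054) + Φ(−δ − 2.054) = Φ(0.042) + Φ(-4.149) = 0.5166 + 0.0000 = 0.5166.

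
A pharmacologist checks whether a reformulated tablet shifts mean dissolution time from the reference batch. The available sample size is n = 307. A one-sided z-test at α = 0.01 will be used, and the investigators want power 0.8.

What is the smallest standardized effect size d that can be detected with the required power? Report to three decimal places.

Required noncentrality: δ = z_{0.01} + z_{0.20} = 2.326 + 0.842 = 3.168.
δ = d·√n ⇒ d = δ/√n = 3.168/√307 = 0.1808.

d ≈ 0.181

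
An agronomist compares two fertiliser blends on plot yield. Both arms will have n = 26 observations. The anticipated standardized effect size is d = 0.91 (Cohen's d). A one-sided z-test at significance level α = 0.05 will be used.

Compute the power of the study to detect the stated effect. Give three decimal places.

Noncentrality parameter: λ = d·√(n/2) = 0.91 × √(26/2) = 3.2811
One-sided α = 0.05 → critical value z_{0.05} = 1.645.
Power = P(Z > 1.645 − λ) = Φ(1.636) = 0.9491.

Power ≈ 0.949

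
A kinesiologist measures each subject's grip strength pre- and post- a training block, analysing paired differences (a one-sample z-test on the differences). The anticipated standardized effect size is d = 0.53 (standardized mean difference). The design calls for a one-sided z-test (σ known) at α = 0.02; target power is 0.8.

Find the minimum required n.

For power 0.8 need Φ(δ − z_{0.02}) = 0.8, so δ = z_{0.02} + z_{0.20} = 2.054 + 0.842 = 2.895.
δ = d·√n ⇒ n = (δ/d)² = (2.895 / 0.53)² = 29.84.
Rounding up, n = 30.

n = 30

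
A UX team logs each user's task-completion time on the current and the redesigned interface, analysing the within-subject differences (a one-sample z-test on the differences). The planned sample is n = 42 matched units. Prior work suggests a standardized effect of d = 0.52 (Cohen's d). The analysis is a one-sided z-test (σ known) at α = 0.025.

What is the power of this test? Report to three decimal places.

Power ≈ 0.921

Noncentrality parameter: λ = d·√n = 0.52 × √42 = 3.3700
Critical value for a one-sided test at α = 0.025: z_α = 1.960.
Power = Φ(λ − 1.960) = Φ(1.410) = 0.9207.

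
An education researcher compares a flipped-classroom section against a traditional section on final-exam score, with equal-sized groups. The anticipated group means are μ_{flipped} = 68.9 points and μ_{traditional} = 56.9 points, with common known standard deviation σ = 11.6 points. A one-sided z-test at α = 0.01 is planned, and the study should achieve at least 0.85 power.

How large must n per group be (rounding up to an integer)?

n = 22 per group

Standardized effect: d = |μ_{flipped} − μ_{traditional}| / σ = |68.9 − 56.9| / 11.6 = 1.0345
For power 0.85 need Φ(δ − z_{0.01}) = 0.85, so δ = z_{0.01} + z_{0.15} = 2.326 + 1.036 = 3.363.
δ = d·√(n/2) ⇒ n = 2(δ/d)² = 2 × (3.363 / 1.0345)² = 21.13.
Rounding up, n = 22 per group.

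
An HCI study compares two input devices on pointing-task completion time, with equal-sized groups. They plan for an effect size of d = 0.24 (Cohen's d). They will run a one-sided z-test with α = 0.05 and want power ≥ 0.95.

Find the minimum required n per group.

n = 376 per group

For power 0.95 need Φ(δ − z_{0.05}) = 0.95, so δ = z_{0.05} + z_{0.05} = 1.645 + 1.645 = 3.290.
δ = d·√(n/2) ⇒ n = 2(δ/d)² = 2 × (3.290 / 0.24)² = 375.77.
Round up to the next whole unit.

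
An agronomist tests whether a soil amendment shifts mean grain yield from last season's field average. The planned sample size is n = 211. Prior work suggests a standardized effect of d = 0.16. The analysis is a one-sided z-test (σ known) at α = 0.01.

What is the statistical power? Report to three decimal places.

Power ≈ 0.499

Noncentrality parameter: λ = d·√n = 0.16 × √211 = 2.3241
One-sided α = 0.01 → critical value z_{0.01} = 2.326.
Power = Φ(λ − 2.326) = Φ(-0.002) = 0.4991.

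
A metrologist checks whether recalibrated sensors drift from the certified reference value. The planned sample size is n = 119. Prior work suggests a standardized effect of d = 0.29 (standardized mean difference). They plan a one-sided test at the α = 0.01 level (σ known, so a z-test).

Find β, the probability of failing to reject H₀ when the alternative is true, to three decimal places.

Noncentrality parameter: δ = d·√n = 0.29 × √119 = 3.1635
One-sided α = 0.01 → critical value z_{0.01} = 2.326.
Power = Φ(δ − 2.326) = Φ(0.837) = 0.7988.
Type II error: β = 1 − power = 1 − 0.7988 = 0.2012.

β ≈ 0.201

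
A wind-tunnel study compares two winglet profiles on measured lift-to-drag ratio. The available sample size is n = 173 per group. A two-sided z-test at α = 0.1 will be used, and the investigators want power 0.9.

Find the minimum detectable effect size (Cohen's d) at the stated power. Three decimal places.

d ≈ 0.315

Need Φ(δ − 1.645) = 0.9, so δ = 1.645 + 1.282 = 2.926.
(The second rejection-region term Φ(−δ − z_{α/2}) is negligible and dropped.)
δ = d·√(n/2) ⇒ d = δ/√(n/2) = 2.926/√(173/2) = 0.3146.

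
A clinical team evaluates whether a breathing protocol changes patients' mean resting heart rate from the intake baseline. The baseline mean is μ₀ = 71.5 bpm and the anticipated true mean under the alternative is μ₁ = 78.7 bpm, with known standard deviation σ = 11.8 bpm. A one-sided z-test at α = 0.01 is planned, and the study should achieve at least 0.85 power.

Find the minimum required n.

n = 31

Standardized effect: d = |μ₁ − μ₀| / σ = |78.7 − 71.5| / 11.8 = 0.6102
For power 0.85 need Φ(δ − z_{0.01}) = 0.85, so δ = z_{0.01} + z_{0.15} = 2.326 + 1.036 = 3.363.
δ = d·√n ⇒ n = (δ/d)² = (3.363 / 0.6102)² = 30.37.
Round up to the next whole unit.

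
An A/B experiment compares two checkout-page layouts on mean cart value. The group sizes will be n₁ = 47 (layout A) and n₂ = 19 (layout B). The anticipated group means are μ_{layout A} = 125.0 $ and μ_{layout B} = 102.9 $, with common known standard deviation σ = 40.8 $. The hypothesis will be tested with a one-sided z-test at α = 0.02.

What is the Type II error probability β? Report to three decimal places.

β ≈ 0.524

Standardized effect: d = |μ_{layout A} − μ_{layout B}| / σ = |125.0 − 102.9| / 40.8 = 0.5417
Noncentrality parameter: λ = d / √(1/n₁ + 1/n₂) = 0.5417 / √(1/47 + 1/19) = 1.9924
One-sided α = 0.02 → critical value z_{0.02} = 2.054.
Power = P(Z > 2.054 − λ) = Φ(-0.061) = 0.4756.
Type II error: β = 1 − power = 1 − 0.4756 = 0.5244.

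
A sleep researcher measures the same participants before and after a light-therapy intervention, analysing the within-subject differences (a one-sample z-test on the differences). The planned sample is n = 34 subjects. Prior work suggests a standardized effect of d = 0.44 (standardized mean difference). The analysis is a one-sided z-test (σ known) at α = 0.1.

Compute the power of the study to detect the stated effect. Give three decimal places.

Power ≈ 0.900

Noncentrality parameter: δ = d·√n = 0.44 × √34 = 2.5656
Critical value for a one-sided test at α = 0.1: z_α = 1.282.
Power = Φ(δ − 1.282) = Φ(1.284) = 0.9004.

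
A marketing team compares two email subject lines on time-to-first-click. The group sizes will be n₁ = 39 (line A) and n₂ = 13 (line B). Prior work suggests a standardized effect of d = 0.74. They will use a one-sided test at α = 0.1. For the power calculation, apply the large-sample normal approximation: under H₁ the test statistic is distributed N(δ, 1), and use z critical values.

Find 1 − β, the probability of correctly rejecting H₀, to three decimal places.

Noncentrality parameter: δ = d / √(1/n₁ + 1/n₂) = 0.74 / √(1/39 + 1/13) = 2.3106
Critical value for a one-sided test at α = 0.1: z_α = 1.282.
Power = P(Z > 1.282 − δ) = Φ(1.029) = 0.8483.

Power ≈ 0.848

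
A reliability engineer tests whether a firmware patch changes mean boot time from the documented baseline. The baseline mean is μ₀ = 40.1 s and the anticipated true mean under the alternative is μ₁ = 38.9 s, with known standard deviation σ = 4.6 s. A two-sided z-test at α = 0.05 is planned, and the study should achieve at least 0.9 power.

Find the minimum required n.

Standardized effect: d = |μ₁ − μ₀| / σ = |38.9 − 40.1| / 4.6 = 0.2609
For power 0.9 need Φ(δ − z_{0.025}) = 0.9, so δ = z_{0.025} + z_{0.10} = 1.960 + 1.282 = 3.242.
(Ignoring the negligible lower-tail rejection probability gives the usual closed-form inversion.)
δ = d·√n ⇒ n = (δ/d)² = (3.242 / 0.2609)² = 154.40.
Round up to the next whole unit.

n = 155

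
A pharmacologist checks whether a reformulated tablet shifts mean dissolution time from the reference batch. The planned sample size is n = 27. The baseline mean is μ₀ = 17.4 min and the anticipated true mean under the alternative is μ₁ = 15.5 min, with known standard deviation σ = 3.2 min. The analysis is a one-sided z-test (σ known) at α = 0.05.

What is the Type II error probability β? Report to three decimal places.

Standardized effect: d = |μ₁ − μ₀| / σ = |15.5 − 17.4| / 3.2 = 0.5937
Noncentrality parameter: δ = d·√n = 0.5937 × √27 = 3.0852
Critical value for a one-sided test at α = 0.05: z_α = 1.645.
Power = P(Z > 1.645 − δ) = Φ(1.440) = 0.9251.
Type II error: β = 1 − power = 1 − 0.9251 = 0.0749.

β ≈ 0.075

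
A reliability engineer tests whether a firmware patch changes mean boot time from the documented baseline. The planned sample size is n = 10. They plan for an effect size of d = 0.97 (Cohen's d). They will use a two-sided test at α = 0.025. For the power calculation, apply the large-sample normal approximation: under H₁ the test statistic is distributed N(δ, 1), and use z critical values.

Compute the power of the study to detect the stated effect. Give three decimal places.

Noncentrality parameter: δ = d·√n = 0.97 × √10 = 3.0674
Two-sided α = 0.025 → critical value z_{0.0125} = 2.241.
Power = Φ(δ − 2.241) + Φ(−δ − 2.241) = Φ(0.826) + Φ(-5.309) = 0.7956 + 0.0000 = 0.7956.

Power ≈ 0.796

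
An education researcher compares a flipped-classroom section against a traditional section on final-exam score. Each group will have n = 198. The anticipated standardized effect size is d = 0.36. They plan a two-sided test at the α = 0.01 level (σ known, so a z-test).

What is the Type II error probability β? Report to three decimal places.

β ≈ 0.157

Noncentrality parameter: δ = d·√(n/2) = 0.36 × √(198/2) = 3.5820
Critical value for a two-sided test at α = 0.01: z_{α/2} = 2.576.
Power = Φ(δ − 2.576) + Φ(−δ − 2.576) = Φ(1.006) + Φ(-6.158) = 0.8428 + 0.0000 = 0.8428.
Type II error: β = 1 − power = 1 − 0.8428 = 0.1572.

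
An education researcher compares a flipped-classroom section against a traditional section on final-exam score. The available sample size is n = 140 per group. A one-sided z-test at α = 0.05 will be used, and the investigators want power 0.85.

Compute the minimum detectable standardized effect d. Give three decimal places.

d ≈ 0.320

Required noncentrality: δ = z_{0.05} + z_{0.15} = 1.645 + 1.036 = 2.681.
δ = d·√(n/2) ⇒ d = δ/√(n/2) = 2.681/√(140/2) = 0.3205.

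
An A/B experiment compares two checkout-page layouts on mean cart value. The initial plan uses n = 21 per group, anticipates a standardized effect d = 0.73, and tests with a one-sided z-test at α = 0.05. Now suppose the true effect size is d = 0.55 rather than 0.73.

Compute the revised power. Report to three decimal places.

Power ≈ 0.555

With d = 0.55: δ = d·√(n/2) = 0.55 × √(21/2) = 1.7822. Critical value z_{0.05} = 1.645.
Revised power = Φ(δ − 1.645) = Φ(0.137) = 0.5546.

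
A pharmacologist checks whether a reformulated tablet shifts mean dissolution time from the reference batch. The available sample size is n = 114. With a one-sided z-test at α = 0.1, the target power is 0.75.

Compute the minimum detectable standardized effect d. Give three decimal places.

d ≈ 0.183

Need Φ(δ − 1.282) = 0.75, so δ = 1.282 + 0.674 = 1.956.
δ = d·√n ⇒ d = δ/√n = 1.956/√114 = 0.1832.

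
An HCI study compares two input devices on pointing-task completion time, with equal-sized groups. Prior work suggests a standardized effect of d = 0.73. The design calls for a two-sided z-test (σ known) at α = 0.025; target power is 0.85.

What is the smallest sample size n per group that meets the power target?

Set Φ(δ − 2.241) = 0.85; then δ − 2.241 = Φ⁻¹(0.85) = 1.036, giving δ = 3.278.
(Ignoring the negligible lower-tail rejection probability gives the usual closed-form inversion.)
δ = d·√(n/2) ⇒ n = 2(δ/d)² = 2 × (3.278 / 0.73)² = 40.32.
Rounding up, n = 41 per group.

n = 41 per group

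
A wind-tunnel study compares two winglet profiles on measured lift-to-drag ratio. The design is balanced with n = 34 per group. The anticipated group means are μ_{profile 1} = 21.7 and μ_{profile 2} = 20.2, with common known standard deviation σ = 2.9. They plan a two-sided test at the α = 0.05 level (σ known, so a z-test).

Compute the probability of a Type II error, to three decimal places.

β ≈ 0.431

Standardized effect: d = |μ_{profile 1} − μ_{profile 2}| / σ = |21.7 − 20.2| / 2.9 = 0.5172
Noncentrality parameter: δ = d·√(n/2) = 0.5172 × √(34/2) = 2.1326
Critical value for a two-sided test at α = 0.05: z_{α/2} = 1.960.
Power = Φ(δ − 1.960) + Φ(−δ − 1.960) = Φ(0.173) + Φ(-4.093) = 0.5685 + 0.0000 = 0.5686.
Type II error: β = 1 − power = 1 − 0.5686 = 0.4314.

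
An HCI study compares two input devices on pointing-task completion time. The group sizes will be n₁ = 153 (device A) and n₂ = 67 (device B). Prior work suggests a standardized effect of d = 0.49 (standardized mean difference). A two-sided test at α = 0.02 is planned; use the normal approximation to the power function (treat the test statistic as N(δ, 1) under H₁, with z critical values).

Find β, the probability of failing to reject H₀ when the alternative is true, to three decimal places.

β ≈ 0.154

Noncentrality parameter: δ = d / √(1/n₁ + 1/n₂) = 0.49 / √(1/153 + 1/67) = 3.3448
Critical value for a two-sided test at α = 0.02: z_{α/2} = 2.326.
Power = Φ(δ − 2.326) + Φ(−δ − 2.326) = Φ(1.018) + Φ(-5.671) = 0.8458 + 0.0000 = 0.8458.
Type II error: β = 1 − power = 1 − 0.8458 = 0.1542.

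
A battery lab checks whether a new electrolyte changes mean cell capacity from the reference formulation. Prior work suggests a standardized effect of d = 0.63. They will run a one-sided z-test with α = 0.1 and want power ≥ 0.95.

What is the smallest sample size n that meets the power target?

n = 22

For power 0.95 need Φ(δ − z_{0.1}) = 0.95, so δ = z_{0.1} + z_{0.05} = 1.282 + 1.645 = 2.926.
δ = d·√n ⇒ n = (δ/d)² = (2.926 / 0.63)² = 21.58.
Rounding up, n = 22.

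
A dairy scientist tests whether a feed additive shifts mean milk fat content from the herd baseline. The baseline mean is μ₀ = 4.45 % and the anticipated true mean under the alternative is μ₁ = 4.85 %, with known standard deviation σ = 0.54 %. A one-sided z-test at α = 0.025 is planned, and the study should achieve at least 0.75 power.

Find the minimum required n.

n = 13

Standardized effect: d = |μ₁ − μ₀| / σ = |4.85 − 4.45| / 0.54 = 0.7407
Set Φ(δ − 1.960) = 0.75; then δ − 1.960 = Φ⁻¹(0.75) = 0.674, giving δ = 2.634.
δ = d·√n ⇒ n = (δ/d)² = (2.634 / 0.7407)² = 12.65.
Rounding up, n = 13.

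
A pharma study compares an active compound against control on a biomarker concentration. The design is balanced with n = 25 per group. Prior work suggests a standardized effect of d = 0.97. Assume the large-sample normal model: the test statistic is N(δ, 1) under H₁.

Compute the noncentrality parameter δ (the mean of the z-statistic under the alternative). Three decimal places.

δ ≈ 3.429

δ = d·√(n/2) = 0.97 × √(25/2) = 3.4295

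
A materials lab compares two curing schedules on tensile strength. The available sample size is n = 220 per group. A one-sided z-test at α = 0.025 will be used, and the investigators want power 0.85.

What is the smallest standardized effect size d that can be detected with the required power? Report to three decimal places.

d ≈ 0.286

Need Φ(δ − 1.960) = 0.85, so δ = 1.960 + 1.036 = 2.996.
δ = d·√(n/2) ⇒ d = δ/√(n/2) = 2.996/√(220/2) = 0.2857.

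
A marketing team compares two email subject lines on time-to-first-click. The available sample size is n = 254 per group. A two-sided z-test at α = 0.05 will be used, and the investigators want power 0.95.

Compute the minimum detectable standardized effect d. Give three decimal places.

d ≈ 0.320

Required noncentrality: δ = z_{0.025} + z_{0.05} = 1.960 + 1.645 = 3.605.
(The second rejection-region term Φ(−δ − z_{α/2}) is negligible and dropped.)
δ = d·√(n/2) ⇒ d = δ/√(n/2) = 3.605/√(254/2) = 0.3199.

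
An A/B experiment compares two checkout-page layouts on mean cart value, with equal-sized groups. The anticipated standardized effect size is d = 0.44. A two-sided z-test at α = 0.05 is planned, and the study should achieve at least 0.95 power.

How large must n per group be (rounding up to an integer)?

n = 135 per group

For power 0.95 need Φ(δ − z_{0.025}) = 0.95, so δ = z_{0.025} + z_{0.05} = 1.960 + 1.645 = 3.605.
(The Φ(−δ − z_{α/2}) term is vanishingly small for δ > 0 and is dropped in the standard sample-size formula.)
δ = d·√(n/2) ⇒ n = 2(δ/d)² = 2 × (3.605 / 0.44)² = 134.24.
Rounding up, n = 135 per group.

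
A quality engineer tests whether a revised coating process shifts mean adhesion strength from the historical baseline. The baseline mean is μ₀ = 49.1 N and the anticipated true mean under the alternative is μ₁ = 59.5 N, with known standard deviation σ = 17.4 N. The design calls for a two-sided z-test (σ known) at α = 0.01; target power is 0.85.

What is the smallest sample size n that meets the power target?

Standardized effect: d = |μ₁ − μ₀| / σ = |59.5 − 49.1| / 17.4 = 0.5977
Set Φ(δ − 2.576) = 0.85; then δ − 2.576 = Φ⁻¹(0.85) = 1.036, giving δ = 3.612.
(For δ > 0 the lower-tail rejection region contributes negligibly to power, so the one-term inversion is standard.)
δ = d·√n ⇒ n = (δ/d)² = (3.612 / 0.5977)² = 36.53.
Rounding up, n = 37.

n = 37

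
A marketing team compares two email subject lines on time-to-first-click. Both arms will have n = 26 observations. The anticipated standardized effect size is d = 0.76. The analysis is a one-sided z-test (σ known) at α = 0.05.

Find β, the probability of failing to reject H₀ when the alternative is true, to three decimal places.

Noncentrality parameter: δ = d·√(n/2) = 0.76 × √(26/2) = 2.7402
One-sided α = 0.05 → critical value z_{0.05} = 1.645.
Power = P(Z > 1.645 − δ) = Φ(1.095) = 0.8633.
Type II error: β = 1 − power = 1 − 0.8633 = 0.1367.

β ≈ 0.137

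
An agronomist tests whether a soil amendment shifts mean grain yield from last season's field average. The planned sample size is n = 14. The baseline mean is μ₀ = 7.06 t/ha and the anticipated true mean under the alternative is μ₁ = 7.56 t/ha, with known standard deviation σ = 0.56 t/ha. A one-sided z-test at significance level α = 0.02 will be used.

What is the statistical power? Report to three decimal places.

Power ≈ 0.901

Standardized effect: d = |μ₁ − μ₀| / σ = |7.56 − 7.06| / 0.56 = 0.8929
Noncentrality parameter: δ = d·√n = 0.8929 × √14 = 3.3408
One-sided α = 0.02 → critical value z_{0.02} = 2.054.
Power = P(Z > 2.054 − δ) = Φ(1.287) = 0.9010.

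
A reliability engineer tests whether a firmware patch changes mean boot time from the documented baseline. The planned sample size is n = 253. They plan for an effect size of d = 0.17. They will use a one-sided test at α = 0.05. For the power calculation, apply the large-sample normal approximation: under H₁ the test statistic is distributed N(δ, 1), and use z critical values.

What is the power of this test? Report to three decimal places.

Power ≈ 0.855

Noncentrality parameter: δ = d·√n = 0.17 × √253 = 2.7040
One-sided α = 0.05 → critical value z_{0.05} = 1.645.
Power = Φ(δ − 1.645) = Φ(1.059) = 0.8552.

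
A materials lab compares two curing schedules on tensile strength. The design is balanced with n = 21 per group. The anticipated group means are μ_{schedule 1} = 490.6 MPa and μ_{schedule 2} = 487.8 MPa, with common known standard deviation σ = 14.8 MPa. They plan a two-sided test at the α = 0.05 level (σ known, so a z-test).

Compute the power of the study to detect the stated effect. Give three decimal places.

Power ≈ 0.094

Standardized effect: d = |μ_{schedule 1} − μ_{schedule 2}| / σ = |490.6 − 487.8| / 14.8 = 0.1892
Noncentrality parameter: δ = d·√(n/2) = 0.1892 × √(21/2) = 0.6130
Critical value for a two-sided test at α = 0.05: z_{α/2} = 1.960.
Power = Φ(δ − 1.960) + Φ(−δ − 1.960) = Φ(-1.347) + Φ(-2.573) = 0.0890 + 0.0050 = 0.0940.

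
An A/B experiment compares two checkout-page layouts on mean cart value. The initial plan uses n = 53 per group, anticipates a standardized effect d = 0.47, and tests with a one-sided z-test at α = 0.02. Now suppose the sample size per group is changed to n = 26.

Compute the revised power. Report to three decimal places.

With n = 26 per group: δ = d·√(n/2) = 0.47 × √(26/2) = 1.6946. Critical value z_{0.02} = 2.054.
Revised power = Φ(δ − 2.054) = Φ(-0.359) = 0.3597.

Power ≈ 0.360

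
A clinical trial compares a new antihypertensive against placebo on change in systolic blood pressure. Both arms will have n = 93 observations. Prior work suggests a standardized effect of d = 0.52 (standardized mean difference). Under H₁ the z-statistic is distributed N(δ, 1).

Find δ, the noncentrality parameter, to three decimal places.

δ ≈ 3.546

The noncentrality parameter scales effect size by the design's sample-size factor: δ = d·√(n/2) = 0.52 × √(93/2) = 3.5459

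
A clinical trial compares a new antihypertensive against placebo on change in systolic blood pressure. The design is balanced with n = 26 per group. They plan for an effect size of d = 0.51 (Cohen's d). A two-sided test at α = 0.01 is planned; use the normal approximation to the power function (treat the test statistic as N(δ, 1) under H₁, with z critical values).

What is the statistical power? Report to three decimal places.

Noncentrality parameter: δ = d·√(n/2) = 0.51 × √(26/2) = 1.8388
Critical value for a two-sided test at α = 0.01: z_{α/2} = 2.576.
Power = Φ(δ − 2.576) + Φ(−δ − 2.576) = Φ(-0.737) + Φ(-4.415) = 0.2306 + 0.0000 = 0.2306.

Power ≈ 0.231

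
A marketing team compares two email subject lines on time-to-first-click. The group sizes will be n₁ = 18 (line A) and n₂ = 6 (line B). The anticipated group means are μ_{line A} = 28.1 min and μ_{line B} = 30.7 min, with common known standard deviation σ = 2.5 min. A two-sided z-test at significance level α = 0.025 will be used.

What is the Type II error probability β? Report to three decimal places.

β ≈ 0.514

Standardized effect: d = |μ_{line A} − μ_{line B}| / σ = |28.1 − 30.7| / 2.5 = 1.0400
Noncentrality parameter: δ = d / √(1/n₁ + 1/n₂) = 1.0400 / √(1/18 + 1/6) = 2.2062
Two-sided α = 0.025 → critical value z_{0.0125} = 2.241.
Power = Φ(δ − 2.241) + Φ(−δ − 2.241) = Φ(-0.035) + Φ(-4.448) = 0.4859 + 0.0000 = 0.4860.
Type II error: β = 1 − power = 1 − 0.4860 = 0.5140.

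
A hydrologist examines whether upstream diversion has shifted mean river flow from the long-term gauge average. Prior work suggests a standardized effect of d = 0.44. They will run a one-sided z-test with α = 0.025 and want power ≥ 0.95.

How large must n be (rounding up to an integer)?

n = 68

For power 0.95 need Φ(δ − z_{0.025}) = 0.95, so δ = z_{0.025} + z_{0.05} = 1.960 + 1.645 = 3.605.
δ = d·√n ⇒ n = (δ/d)² = (3.605 / 0.44)² = 67.12.
Rounding up, n = 68.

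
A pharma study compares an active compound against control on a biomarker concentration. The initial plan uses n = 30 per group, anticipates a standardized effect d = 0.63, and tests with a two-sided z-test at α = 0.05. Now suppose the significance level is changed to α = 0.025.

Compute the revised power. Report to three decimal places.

Power ≈ 0.579

δ = d·√(n/2) = 0.63 × √(30/2) = 2.4400 (unchanged). New critical value: z_{0.0125} = 2.241.
Revised power = Φ(δ − 2.241) + Φ(−δ − 2.241) = Φ(0.199) + Φ(-4.681) = 0.5787 + 0.0000 = 0.5787.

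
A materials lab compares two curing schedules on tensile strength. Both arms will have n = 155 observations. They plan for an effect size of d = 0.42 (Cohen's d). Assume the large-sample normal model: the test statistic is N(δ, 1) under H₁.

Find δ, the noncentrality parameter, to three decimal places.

δ ≈ 3.697

The noncentrality parameter scales effect size by the design's sample-size factor: δ = d·√(n/2) = 0.42 × √(155/2) = 3.6974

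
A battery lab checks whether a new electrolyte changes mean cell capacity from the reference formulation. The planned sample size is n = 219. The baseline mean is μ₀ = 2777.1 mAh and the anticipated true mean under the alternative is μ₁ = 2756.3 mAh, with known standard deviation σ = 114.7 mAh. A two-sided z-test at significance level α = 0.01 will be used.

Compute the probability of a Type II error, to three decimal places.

β ≈ 0.457

Standardized effect: d = |μ₁ − μ₀| / σ = |2756.3 − 2777.1| / 114.7 = 0.1813
Noncentrality parameter: δ = d·√n = 0.1813 × √219 = 2.6836
Two-sided α = 0.01 → critical value z_{0.005} = 2.576.
Power = Φ(δ − 2.576) + Φ(−δ − 2.576) = Φ(0.108) + Φ(-5.259) = 0.5429 + 0.0000 = 0.5429.
Type II error: β = 1 − power = 1 − 0.5429 = 0.4571.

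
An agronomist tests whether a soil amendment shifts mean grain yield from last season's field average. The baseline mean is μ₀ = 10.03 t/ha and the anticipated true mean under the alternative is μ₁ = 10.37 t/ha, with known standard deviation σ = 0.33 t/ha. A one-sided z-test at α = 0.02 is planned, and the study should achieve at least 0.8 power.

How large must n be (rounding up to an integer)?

n = 8

Standardized effect: d = |μ₁ − μ₀| / σ = |10.37 − 10.03| / 0.33 = 1.0303
Set Φ(δ − 2.054) = 0.8; then δ − 2.054 = Φ⁻¹(0.8) = 0.842, giving δ = 2.895.
δ = d·√n ⇒ n = (δ/d)² = (2.895 / 1.0303)² = 7.90.
Round up to the next whole unit.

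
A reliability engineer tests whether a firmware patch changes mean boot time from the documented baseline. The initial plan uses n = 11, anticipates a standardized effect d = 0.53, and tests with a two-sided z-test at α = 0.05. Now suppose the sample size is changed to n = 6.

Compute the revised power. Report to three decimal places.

With n = 6: δ = d·√n = 0.53 × √6 = 1.2982. Critical value z_{0.025} = 1.960.
Revised power = Φ(δ − 1.960) + Φ(−δ − 1.960) = Φ(-0.662) + Φ(-3.258) = 0.2541 + 0.0006 = 0.2546.

Power ≈ 0.255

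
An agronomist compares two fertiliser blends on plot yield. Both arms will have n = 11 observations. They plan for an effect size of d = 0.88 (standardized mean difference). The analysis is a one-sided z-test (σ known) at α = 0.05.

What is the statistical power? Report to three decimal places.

Noncentrality parameter: δ = d·√(n/2) = 0.88 × √(11/2) = 2.0638
Critical value for a one-sided test at α = 0.05: z_α = 1.645.
Power = Φ(δ − 1.645) = Φ(0.419) = 0.6624.

Power ≈ 0.662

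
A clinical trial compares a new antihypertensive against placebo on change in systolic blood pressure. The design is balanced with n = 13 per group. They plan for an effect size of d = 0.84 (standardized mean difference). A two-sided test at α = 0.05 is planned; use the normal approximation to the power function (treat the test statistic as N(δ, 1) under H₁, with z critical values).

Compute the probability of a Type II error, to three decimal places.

β ≈ 0.428

Noncentrality parameter: δ = d·√(n/2) = 0.84 × √(13/2) = 2.1416
Critical value for a two-sided test at α = 0.05: z_{α/2} = 1.960.
Power = Φ(δ − 1.960) + Φ(−δ − 1.960) = Φ(0.182) + Φ(-4.102) = 0.5721 + 0.0000 = 0.5721.
Type II error: β = 1 − power = 1 − 0.5721 = 0.4279.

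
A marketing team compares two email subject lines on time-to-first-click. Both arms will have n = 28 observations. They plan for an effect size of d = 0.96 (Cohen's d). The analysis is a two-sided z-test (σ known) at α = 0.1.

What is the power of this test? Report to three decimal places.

Noncentrality parameter: δ = d·√(n/2) = 0.96 × √(28/2) = 3.5920
Two-sided α = 0.1 → critical value z_{0.05} = 1.645.
Power = Φ(δ − 1.645) + Φ(−δ − 1.645) = Φ(1.947) + Φ(-5.237) = 0.9742 + 0.0000 = 0.9742.

Power ≈ 0.974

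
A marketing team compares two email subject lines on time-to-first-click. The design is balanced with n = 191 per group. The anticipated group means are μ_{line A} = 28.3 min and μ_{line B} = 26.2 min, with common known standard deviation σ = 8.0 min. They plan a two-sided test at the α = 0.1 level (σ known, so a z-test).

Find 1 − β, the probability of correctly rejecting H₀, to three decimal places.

Standardized effect: d = |μ_{line A} − μ_{line B}| / σ = |28.3 − 26.2| / 8.0 = 0.2625
Noncentrality parameter: δ = d·√(n/2) = 0.2625 × √(191/2) = 2.5653
Two-sided α = 0.1 → critical value z_{0.05} = 1.645.
Power = Φ(δ − 1.645) + Φ(−δ − 1.645) = Φ(0.920) + Φ(-4.210) = 0.8213 + 0.0000 = 0.8213.

Power ≈ 0.821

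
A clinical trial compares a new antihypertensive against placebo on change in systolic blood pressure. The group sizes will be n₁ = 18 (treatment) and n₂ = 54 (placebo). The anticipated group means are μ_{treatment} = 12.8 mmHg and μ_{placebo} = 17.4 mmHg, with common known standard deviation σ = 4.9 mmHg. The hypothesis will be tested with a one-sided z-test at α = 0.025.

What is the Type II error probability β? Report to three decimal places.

Standardized effect: d = |μ_{treatment} − μ_{placebo}| / σ = |12.8 − 17.4| / 4.9 = 0.9388
Noncentrality parameter: δ = d / √(1/n₁ + 1/n₂) = 0.9388 / √(1/18 + 1/54) = 3.4493
Critical value for a one-sided test at α = 0.025: z_α = 1.960.
Power = P(Z > 1.960 − δ) = Φ(1.489) = 0.9318.
Type II error: β = 1 − power = 1 − 0.9318 = 0.0682.

β ≈ 0.068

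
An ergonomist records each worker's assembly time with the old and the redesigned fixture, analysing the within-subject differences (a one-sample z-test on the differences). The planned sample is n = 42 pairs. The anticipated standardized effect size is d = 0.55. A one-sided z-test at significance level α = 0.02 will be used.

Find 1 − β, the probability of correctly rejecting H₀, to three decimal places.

Power ≈ 0.935

Noncentrality parameter: δ = d·√n = 0.55 × √42 = 3.5644
Critical value for a one-sided test at α = 0.02: z_α = 2.054.
Power = P(Z > 2.054 − δ) = Φ(1.511) = 0.9346.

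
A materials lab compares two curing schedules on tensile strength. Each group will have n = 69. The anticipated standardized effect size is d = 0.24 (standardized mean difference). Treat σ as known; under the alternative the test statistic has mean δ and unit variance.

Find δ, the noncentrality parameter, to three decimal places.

The noncentrality parameter scales effect size by the design's sample-size factor: δ = d·√(n/2) = 0.24 × √(69/2) = 1.4097

δ ≈ 1.410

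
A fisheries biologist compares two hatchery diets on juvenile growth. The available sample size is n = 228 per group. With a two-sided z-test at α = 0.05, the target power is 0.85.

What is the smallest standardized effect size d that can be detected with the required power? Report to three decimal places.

d ≈ 0.281

Need Φ(δ − 1.960) = 0.85, so δ = 1.960 + 1.036 = 2.996.
(The second rejection-region term Φ(−δ − z_{α/2}) is negligible and dropped.)
δ = d·√(n/2) ⇒ d = δ/√(n/2) = 2.996/√(228/2) = 0.2806.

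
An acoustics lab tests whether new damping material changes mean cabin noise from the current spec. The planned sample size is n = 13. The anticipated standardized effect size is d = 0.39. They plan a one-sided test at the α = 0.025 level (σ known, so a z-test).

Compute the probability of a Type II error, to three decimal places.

Noncentrality parameter: δ = d·√n = 0.39 × √13 = 1.4062
One-sided α = 0.025 → critical value z_{0.025} = 1.960.
Power = Φ(δ − 1.960) = Φ(-0.554) = 0.2899.
Type II error: β = 1 − power = 1 − 0.2899 = 0.7101.

β ≈ 0.710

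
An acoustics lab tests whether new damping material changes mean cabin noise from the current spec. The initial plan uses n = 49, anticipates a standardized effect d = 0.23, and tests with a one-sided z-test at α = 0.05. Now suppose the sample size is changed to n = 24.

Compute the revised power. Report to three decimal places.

With n = 24: δ = d·√n = 0.23 × √24 = 1.1268. Critical value z_{0.05} = 1.645.
Revised power = P(Z > 1.645 − δ) = Φ(-0.518) = 0.3022.

Power ≈ 0.302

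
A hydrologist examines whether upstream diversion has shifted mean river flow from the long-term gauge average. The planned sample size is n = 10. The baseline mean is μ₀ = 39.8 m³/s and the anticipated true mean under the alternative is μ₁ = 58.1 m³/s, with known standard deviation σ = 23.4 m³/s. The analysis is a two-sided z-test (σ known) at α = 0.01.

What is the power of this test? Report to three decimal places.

Power ≈ 0.459

Standardized effect: d = |μ₁ − μ₀| / σ = |58.1 − 39.8| / 23.4 = 0.7821
Noncentrality parameter: δ = d·√n = 0.7821 × √10 = 2.4731
Two-sided α = 0.01 → critical value z_{0.005} = 2.576.
Power = Φ(δ − 2.576) + Φ(−δ − 2.576) = Φ(-0.103) + Φ(-5.049) = 0.4591 + 0.0000 = 0.4591.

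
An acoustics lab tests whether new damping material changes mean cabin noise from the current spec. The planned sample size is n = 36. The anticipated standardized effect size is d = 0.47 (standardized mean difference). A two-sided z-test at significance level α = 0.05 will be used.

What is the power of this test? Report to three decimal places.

Noncentrality parameter: δ = d·√n = 0.47 × √36 = 2.8200
Critical value for a two-sided test at α = 0.05: z_{α/2} = 1.960.
Power = Φ(δ − 1.960) + Φ(−δ − 1.960) = Φ(0.860) + Φ(-4.780) = 0.8051 + 0.0000 = 0.8051.

Power ≈ 0.805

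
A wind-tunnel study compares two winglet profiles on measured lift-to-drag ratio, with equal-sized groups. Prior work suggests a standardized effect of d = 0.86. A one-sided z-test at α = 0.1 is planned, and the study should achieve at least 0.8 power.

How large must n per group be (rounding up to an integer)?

For power 0.8 need Φ(δ − z_{0.1}) = 0.8, so δ = z_{0.1} + z_{0.20} = 1.282 + 0.842 = 2.123.
δ = d·√(n/2) ⇒ n = 2(δ/d)² = 2 × (2.123 / 0.86)² = 12.19.
Round up to the next whole unit.

n = 13 per group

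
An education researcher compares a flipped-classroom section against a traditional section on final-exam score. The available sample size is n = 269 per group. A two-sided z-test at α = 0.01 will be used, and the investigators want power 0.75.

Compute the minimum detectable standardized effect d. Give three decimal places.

d ≈ 0.280

Need Φ(δ − 2.576) = 0.75, so δ = 2.576 + 0.674 = 3.250.
(The second rejection-region term Φ(−δ − z_{α/2}) is negligible and dropped.)
δ = d·√(n/2) ⇒ d = δ/√(n/2) = 3.250/√(269/2) = 0.2803.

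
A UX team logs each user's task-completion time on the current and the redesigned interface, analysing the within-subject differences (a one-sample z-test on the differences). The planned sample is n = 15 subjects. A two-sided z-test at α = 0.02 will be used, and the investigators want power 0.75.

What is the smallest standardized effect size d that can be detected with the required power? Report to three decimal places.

d ≈ 0.775

Required noncentrality: δ = z_{0.01} + z_{0.25} = 2.326 + 0.674 = 3.001.
(Lower-tail contribution to power is negligible for δ > 0.)
δ = d·√n ⇒ d = δ/√n = 3.001/√15 = 0.7748.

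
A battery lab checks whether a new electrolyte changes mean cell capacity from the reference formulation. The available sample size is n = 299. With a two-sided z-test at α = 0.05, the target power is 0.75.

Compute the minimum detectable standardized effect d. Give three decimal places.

Need Φ(δ − 1.960) = 0.75, so δ = 1.960 + 0.674 = 2.634.
(The second rejection-region term Φ(−δ − z_{α/2}) is negligible and dropped.)
δ = d·√n ⇒ d = δ/√n = 2.634/√299 = 0.1524.

d ≈ 0.152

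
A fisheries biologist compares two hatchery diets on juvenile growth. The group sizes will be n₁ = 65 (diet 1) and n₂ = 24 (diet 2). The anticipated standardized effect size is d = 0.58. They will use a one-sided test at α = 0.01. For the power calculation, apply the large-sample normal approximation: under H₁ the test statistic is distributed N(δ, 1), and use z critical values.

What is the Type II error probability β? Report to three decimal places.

Noncentrality parameter: δ = d / √(1/n₁ + 1/n₂) = 0.58 / √(1/65 + 1/24) = 2.4283
One-sided α = 0.01 → critical value z_{0.01} = 2.326.
Power = P(Z > 2.326 − δ) = Φ(0.102) = 0.5406.
Type II error: β = 1 − power = 1 − 0.5406 = 0.4594.

β ≈ 0.459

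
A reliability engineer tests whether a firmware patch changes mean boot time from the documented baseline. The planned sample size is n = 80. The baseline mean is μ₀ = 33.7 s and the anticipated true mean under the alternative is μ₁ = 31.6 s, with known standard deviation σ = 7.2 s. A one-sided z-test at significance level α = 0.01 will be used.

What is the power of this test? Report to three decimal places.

Power ≈ 0.611

Standardized effect: d = |μ₁ − μ₀| / σ = |31.6 − 33.7| / 7.2 = 0.2917
Noncentrality parameter: δ = d·√n = 0.2917 × √80 = 2.6087
Critical value for a one-sided test at α = 0.01: z_α = 2.326.
Power = P(Z > 2.326 − δ) = Φ(0.282) = 0.6112.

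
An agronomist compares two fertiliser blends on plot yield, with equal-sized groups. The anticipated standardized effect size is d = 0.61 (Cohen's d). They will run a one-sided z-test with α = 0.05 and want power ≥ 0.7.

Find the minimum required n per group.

For power 0.7 need Φ(δ − z_{0.05}) = 0.7, so δ = z_{0.05} + z_{0.30} = 1.645 + 0.524 = 2.169.
δ = d·√(n/2) ⇒ n = 2(δ/d)² = 2 × (2.169 / 0.61)² = 25.29.
Rounding up, n = 26 per group.

n = 26 per group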